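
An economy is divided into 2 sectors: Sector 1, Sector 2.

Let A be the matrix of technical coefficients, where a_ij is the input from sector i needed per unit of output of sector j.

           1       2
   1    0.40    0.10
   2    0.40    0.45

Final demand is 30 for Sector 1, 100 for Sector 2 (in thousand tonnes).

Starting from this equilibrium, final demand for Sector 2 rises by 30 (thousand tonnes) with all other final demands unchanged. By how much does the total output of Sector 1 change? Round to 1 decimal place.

I − A =
  [   0.60    -0.10]
  [  -0.40     0.55]
det(I−A) = (0.60)(0.55) − (-0.10)(-0.40) = 0.2900
adj(I−A) = [[0.55, 0.10], [0.40, 0.60]]
(I − A)⁻¹ = adj(I−A) / det(I−A) ≈
  [   1.8966     0.3448]
  [   1.3793     2.0690]
Δx = (I − A)⁻¹ Δd with Δd having +30 in the Sector 2 component and 0 elsewhere.
So Δx_1 = L_12 · (+30), where L_12 = adj(I−A)_12 / det(I−A) = 0.10 / 0.2900.
Δx_1 = 0.10 × (+30) / 0.2900 = 3.00 / 0.2900 ≈ 10.3.

Δx_1 = 10.3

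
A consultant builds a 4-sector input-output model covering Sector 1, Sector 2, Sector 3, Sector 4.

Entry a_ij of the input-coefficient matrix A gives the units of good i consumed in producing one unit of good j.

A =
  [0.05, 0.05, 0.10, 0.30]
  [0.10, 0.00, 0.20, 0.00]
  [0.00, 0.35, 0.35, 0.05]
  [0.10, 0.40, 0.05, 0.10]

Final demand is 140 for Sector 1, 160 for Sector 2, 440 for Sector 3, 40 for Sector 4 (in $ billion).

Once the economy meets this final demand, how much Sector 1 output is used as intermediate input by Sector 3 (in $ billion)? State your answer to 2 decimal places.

z_13 = 90.27

I − A =
  [   0.95    -0.05    -0.10    -0.30]
  [  -0.10     1.00    -0.20     0.00]
  [   0.00    -0.35     0.65    -0.05]
  [  -0.10    -0.40    -0.05     0.90]
Compute the cofactors C_ij = (−1)^(i+j)·(3×3 minor ij) of I−A; the adjugate is their transpose:
adj(I−A) = Cᵀ =
  [ 0.515500   0.145875   0.138000   0.179500]
  [ 0.059250   0.533375   0.175500   0.029500]
  [ 0.038500   0.308000   0.808500   0.057750]
  [ 0.085750   0.270375   0.138250   0.544250]
det(I−A) = Σ_j (I−A)_1j·C_1j = (0.95)(0.515500) + (-0.05)(0.059250) + (-0.10)(0.038500) + (-0.30)(0.085750) = 0.4571875
(I − A)⁻¹ = adj(I−A) / det(I−A) ≈
  [   1.1275     0.3191     0.3018     0.3926]
  [   0.1296     1.1666     0.3839     0.0645]
  [   0.0842     0.6737     1.7684     0.1263]
  [   0.1876     0.5914     0.3024     1.1904]
First solve x = (I − A)⁻¹ d = adj(I−A)·d / det(I−A); in particular x_3 = (0.038500·140 + 0.308000·160 + 0.808500·440 + 0.057750·40) / 0.4571875 = 412.72 / 0.4571875 ≈ 902.7368.
Intermediate flow from 1 to 3: z_13 = a_13 · x_3 = 0.10 × 412.72 / 0.4571875 = 41.272 / 0.4571875 ≈ 90.27.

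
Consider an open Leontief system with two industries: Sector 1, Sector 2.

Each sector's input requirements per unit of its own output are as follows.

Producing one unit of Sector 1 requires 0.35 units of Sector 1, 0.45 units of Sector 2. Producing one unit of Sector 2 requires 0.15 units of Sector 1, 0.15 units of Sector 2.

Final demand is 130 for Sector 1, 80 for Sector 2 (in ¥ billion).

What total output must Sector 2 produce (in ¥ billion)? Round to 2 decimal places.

x_2 = 227.84

I − A =
  [   0.65    -0.15]
  [  -0.45     0.85]
det(I−A) = (0.65)(0.85) − (-0.15)(-0.45) = 0.4850
adj(I−A) = [[0.85, 0.15], [0.45, 0.65]]
(I − A)⁻¹ = adj(I−A) / det(I−A) ≈
  [   1.7526     0.3093]
  [   0.9278     1.3402]
x = (I − A)⁻¹ d = adj(I−A)·d / det(I−A), with det(I−A) = 0.4850:
  x_1 = (0.85·130 + 0.15·80) / 0.4850 = 122.50 / 0.4850 ≈ 252.58
  x_2 = (0.45·130 + 0.65·80) / 0.4850 = 110.50 / 0.4850 ≈ 227.84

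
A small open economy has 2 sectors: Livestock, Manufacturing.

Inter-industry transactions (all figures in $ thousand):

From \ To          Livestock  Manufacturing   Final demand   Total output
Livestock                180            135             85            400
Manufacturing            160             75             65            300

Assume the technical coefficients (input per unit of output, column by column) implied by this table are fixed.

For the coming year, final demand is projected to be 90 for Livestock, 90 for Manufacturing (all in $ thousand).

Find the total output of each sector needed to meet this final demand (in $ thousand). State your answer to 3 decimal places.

x_1 = 464.516, x_2 = 367.742

Technical coefficients a_ij = z_ij / X_j:
  a_11 = 180/400 = 0.45, a_21 = 160/400 = 0.40
  a_12 = 135/300 = 0.45, a_22 = 75/300 = 0.25
I − A =
  [   0.55    -0.45]
  [  -0.40     0.75]
det(I−A) = (0.55)(0.75) − (-0.45)(-0.40) = 0.2325
adj(I−A) = [[0.75, 0.45], [0.40, 0.55]]
(I − A)⁻¹ = adj(I−A) / det(I−A) ≈
  [   3.2258     1.9355]
  [   1.7204     2.3656]
x = (I − A)⁻¹ d = adj(I−A)·d / det(I−A), with det(I−A) = 0.2325:
  x_1 = (0.75·90 + 0.45·90) / 0.2325 = 108.00 / 0.2325 ≈ 464.516
  x_2 = (0.40·90 + 0.55·90) / 0.2325 = 85.50 / 0.2325 ≈ 367.742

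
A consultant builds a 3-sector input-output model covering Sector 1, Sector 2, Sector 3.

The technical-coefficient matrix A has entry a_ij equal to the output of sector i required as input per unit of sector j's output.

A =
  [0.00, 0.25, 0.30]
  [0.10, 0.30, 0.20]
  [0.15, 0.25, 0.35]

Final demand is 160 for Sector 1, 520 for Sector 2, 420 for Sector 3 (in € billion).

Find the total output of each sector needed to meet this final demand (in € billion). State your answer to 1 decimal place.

x_1 = 869.2, x_2 = 1245.9, x_3 = 1325.9

I − A =
  [   1.00    -0.25    -0.30]
  [  -0.10     0.70    -0.20]
  [  -0.15    -0.25     0.65]
Cofactors of I−A, C_ij = (−1)^(i+j)·(minor ij) (rows/columns in the sector order above):
  C_11 = (0.70)(0.65) − (-0.20)(-0.25) = 0.4050
  C_12 = −[(-0.10)(0.65) − (-0.20)(-0.15)] = 0.0950
  C_13 = (-0.10)(-0.25) − (0.70)(-0.15) = 0.1300
  C_21 = −[(-0.25)(0.65) − (-0.30)(-0.25)] = 0.2375
  C_22 = (1.00)(0.65) − (-0.30)(-0.15) = 0.6050
  C_23 = −[(1.00)(-0.25) − (-0.25)(-0.15)] = 0.2875
  C_31 = (-0.25)(-0.20) − (-0.30)(0.70) = 0.2600
  C_32 = −[(1.00)(-0.20) − (-0.30)(-0.10)] = 0.2300
  C_33 = (1.00)(0.70) − (-0.25)(-0.10) = 0.6750
det(I−A) = Σ_j (I−A)_1j·C_1j = (1.00)(0.4050) + (-0.25)(0.0950) + (-0.30)(0.1300) = 0.34225
adj(I−A) = Cᵀ =
  [ 0.4050   0.2375   0.2600]
  [ 0.0950   0.6050   0.2300]
  [ 0.1300   0.2875   0.6750]
(I − A)⁻¹ = adj(I−A) / det(I−A) ≈
  [   1.1833     0.6939     0.7597]
  [   0.2776     1.7677     0.6720]
  [   0.3798     0.8400     1.9722]
x = (I − A)⁻¹ d = adj(I−A)·d / det(I−A), with det(I−A) = 0.34225:
  x_1 = (0.4050·160 + 0.2375·520 + 0.2600·420) / 0.34225 = 297.50 / 0.34225 ≈ 869.2
  x_2 = (0.0950·160 + 0.6050·520 + 0.2300·420) / 0.34225 = 426.40 / 0.34225 ≈ 1245.9
  x_3 = (0.1300·160 + 0.2875·520 + 0.6750·420) / 0.34225 = 453.80 / 0.34225 ≈ 1325.9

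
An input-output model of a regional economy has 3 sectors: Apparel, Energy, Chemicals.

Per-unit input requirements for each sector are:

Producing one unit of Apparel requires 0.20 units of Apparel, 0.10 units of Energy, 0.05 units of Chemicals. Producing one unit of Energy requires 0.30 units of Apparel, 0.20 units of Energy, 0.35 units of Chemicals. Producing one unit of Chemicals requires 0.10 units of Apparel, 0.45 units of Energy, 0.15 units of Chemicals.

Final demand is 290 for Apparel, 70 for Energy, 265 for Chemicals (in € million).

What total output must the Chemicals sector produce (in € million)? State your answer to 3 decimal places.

x_C = 539.458

I − A =
  [   0.80    -0.30    -0.10]
  [  -0.10     0.80    -0.45]
  [  -0.05    -0.35     0.85]
Cofactors of I−A, C_ij = (−1)^(i+j)·(minor ij) (rows/columns in the sector order above):
  C_11 = (0.80)(0.85) − (-0.45)(-0.35) = 0.5225
  C_12 = −[(-0.10)(0.85) − (-0.45)(-0.05)] = 0.1075
  C_13 = (-0.10)(-0.35) − (0.80)(-0.05) = 0.0750
  C_21 = −[(-0.30)(0.85) − (-0.10)(-0.35)] = 0.2900
  C_22 = (0.80)(0.85) − (-0.10)(-0.05) = 0.6750
  C_23 = −[(0.80)(-0.35) − (-0.30)(-0.05)] = 0.2950
  C_31 = (-0.30)(-0.45) − (-0.10)(0.80) = 0.2150
  C_32 = −[(0.80)(-0.45) − (-0.10)(-0.10)] = 0.3700
  C_33 = (0.80)(0.80) − (-0.30)(-0.10) = 0.6100
det(I−A) = Σ_j (I−A)_1j·C_1j = (0.80)(0.5225) + (-0.30)(0.1075) + (-0.10)(0.0750) = 0.37825
adj(I−A) = Cᵀ =
  [ 0.5225   0.2900   0.2150]
  [ 0.1075   0.6750   0.3700]
  [ 0.0750   0.2950   0.6100]
(I − A)⁻¹ = adj(I−A) / det(I−A) ≈
  [   1.3814     0.7667     0.5684]
  [   0.2842     1.7845     0.9782]
  [   0.1983     0.7799     1.6127]
x = (I − A)⁻¹ d = adj(I−A)·d / det(I−A), with det(I−A) = 0.37825:
  x_A = (0.5225·290 + 0.2900·70 + 0.2150·265) / 0.37825 = 228.80 / 0.37825 ≈ 604.891
  x_E = (0.1075·290 + 0.6750·70 + 0.3700·265) / 0.37825 = 176.475 / 0.37825 ≈ 466.557
  x_C = (0.0750·290 + 0.2950·70 + 0.6100·265) / 0.37825 = 204.05 / 0.37825 ≈ 539.458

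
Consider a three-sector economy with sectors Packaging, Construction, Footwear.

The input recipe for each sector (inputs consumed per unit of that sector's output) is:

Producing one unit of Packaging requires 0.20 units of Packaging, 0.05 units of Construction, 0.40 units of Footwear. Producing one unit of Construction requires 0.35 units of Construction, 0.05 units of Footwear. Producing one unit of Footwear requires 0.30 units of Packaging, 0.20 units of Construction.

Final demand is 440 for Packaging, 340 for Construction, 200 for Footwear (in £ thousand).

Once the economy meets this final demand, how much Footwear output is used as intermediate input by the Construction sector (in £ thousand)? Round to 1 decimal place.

I − A =
  [   0.80     0.00    -0.30]
  [  -0.05     0.65    -0.20]
  [  -0.40    -0.05     1.00]
Cofactors of I−A, C_ij = (−1)^(i+j)·(minor ij) (rows/columns in the sector order above):
  C_11 = (0.65)(1.00) − (-0.20)(-0.05) = 0.6400
  C_12 = −[(-0.05)(1.00) − (-0.20)(-0.40)] = 0.1300
  C_13 = (-0.05)(-0.05) − (0.65)(-0.40) = 0.2625
  C_21 = −[(0.00)(1.00) − (-0.30)(-0.05)] = 0.0150
  C_22 = (0.80)(1.00) − (-0.30)(-0.40) = 0.6800
  C_23 = −[(0.80)(-0.05) − (0.00)(-0.40)] = 0.0400
  C_31 = (0.00)(-0.20) − (-0.30)(0.65) = 0.1950
  C_32 = −[(0.80)(-0.20) − (-0.30)(-0.05)] = 0.1750
  C_33 = (0.80)(0.65) − (0.00)(-0.05) = 0.5200
det(I−A) = Σ_j (I−A)_1j·C_1j = (0.80)(0.6400) + (0.00)(0.1300) + (-0.30)(0.2625) = 0.43325
adj(I−A) = Cᵀ =
  [ 0.6400   0.0150   0.1950]
  [ 0.1300   0.6800   0.1750]
  [ 0.2625   0.0400   0.5200]
(I − A)⁻¹ = adj(I−A) / det(I−A) ≈
  [   1.4772     0.0346     0.4501]
  [   0.3001     1.5695     0.4039]
  [   0.6059     0.0923     1.2002]
First solve x = (I − A)⁻¹ d = adj(I−A)·d / det(I−A); in particular x_2 = (0.1300·440 + 0.6800·340 + 0.1750·200) / 0.43325 = 323.40 / 0.43325 ≈ 746.451.
Intermediate flow from 3 to 2: z_32 = a_32 · x_2 = 0.05 × 323.40 / 0.43325 = 16.17 / 0.43325 ≈ 37.3.

z_32 = 37.3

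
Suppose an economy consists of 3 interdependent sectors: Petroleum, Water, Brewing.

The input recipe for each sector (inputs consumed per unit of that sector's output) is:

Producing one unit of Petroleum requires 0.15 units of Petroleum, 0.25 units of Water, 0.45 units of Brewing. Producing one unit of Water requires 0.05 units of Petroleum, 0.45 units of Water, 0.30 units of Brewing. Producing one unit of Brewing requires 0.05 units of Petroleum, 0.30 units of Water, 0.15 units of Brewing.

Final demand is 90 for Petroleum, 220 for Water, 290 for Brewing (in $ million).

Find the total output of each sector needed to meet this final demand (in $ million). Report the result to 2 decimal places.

x_P = 205.13, x_W = 914.66, x_B = 772.60

I − A =
  [   0.85    -0.05    -0.05]
  [  -0.25     0.55    -0.30]
  [  -0.45    -0.30     0.85]
Cofactors of I−A, C_ij = (−1)^(i+j)·(minor ij) (rows/columns in the sector order above):
  C_11 = (0.55)(0.85) − (-0.30)(-0.30) = 0.3775
  C_12 = −[(-0.25)(0.85) − (-0.30)(-0.45)] = 0.3475
  C_13 = (-0.25)(-0.30) − (0.55)(-0.45) = 0.3225
  C_21 = −[(-0.05)(0.85) − (-0.05)(-0.30)] = 0.0575
  C_22 = (0.85)(0.85) − (-0.05)(-0.45) = 0.7000
  C_23 = −[(0.85)(-0.30) − (-0.05)(-0.45)] = 0.2775
  C_31 = (-0.05)(-0.30) − (-0.05)(0.55) = 0.0425
  C_32 = −[(0.85)(-0.30) − (-0.05)(-0.25)] = 0.2675
  C_33 = (0.85)(0.55) − (-0.05)(-0.25) = 0.4550
det(I−A) = Σ_j (I−A)_1j·C_1j = (0.85)(0.3775) + (-0.05)(0.3475) + (-0.05)(0.3225) = 0.287375
adj(I−A) = Cᵀ =
  [ 0.3775   0.0575   0.0425]
  [ 0.3475   0.7000   0.2675]
  [ 0.3225   0.2775   0.4550]
(I − A)⁻¹ = adj(I−A) / det(I−A) ≈
  [   1.3136     0.2001     0.1479]
  [   1.2092     2.4358     0.9308]
  [   1.1222     0.9656     1.5833]
x = (I − A)⁻¹ d = adj(I−A)·d / det(I−A), with det(I−A) = 0.287375:
  x_P = (0.3775·90 + 0.0575·220 + 0.0425·290) / 0.287375 = 58.95 / 0.287375 ≈ 205.13
  x_W = (0.3475·90 + 0.7000·220 + 0.2675·290) / 0.287375 = 262.85 / 0.287375 ≈ 914.66
  x_B = (0.3225·90 + 0.2775·220 + 0.4550·290) / 0.287375 = 222.025 / 0.287375 ≈ 772.60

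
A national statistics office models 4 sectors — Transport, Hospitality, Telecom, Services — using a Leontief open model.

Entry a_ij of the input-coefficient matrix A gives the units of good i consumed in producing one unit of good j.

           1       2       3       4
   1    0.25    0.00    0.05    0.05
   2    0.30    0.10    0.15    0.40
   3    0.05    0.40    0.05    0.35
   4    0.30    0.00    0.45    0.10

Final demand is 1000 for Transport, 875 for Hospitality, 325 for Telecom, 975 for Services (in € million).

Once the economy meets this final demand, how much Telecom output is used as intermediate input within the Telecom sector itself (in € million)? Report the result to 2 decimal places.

z_33 = 154.63

I − A =
  [   0.75     0.00    -0.05    -0.05]
  [  -0.30     0.90    -0.15    -0.40]
  [  -0.05    -0.40     0.95    -0.35]
  [  -0.30     0.00    -0.45     0.90]
Compute the cofactors C_ij = (−1)^(i+j)·(3×3 minor ij) of I−A; the adjugate is their transpose:
adj(I−A) = Cᵀ =
  [ 0.50175   0.02700   0.06075   0.06350]
  [ 0.35475   0.50025   0.26025   0.34325]
  [ 0.29100   0.26400   0.59400   0.36450]
  [ 0.31275   0.14100   0.31725   0.58800]
det(I−A) = Σ_j (I−A)_1j·C_1j = (0.75)(0.50175) + (0.00)(0.35475) + (-0.05)(0.29100) + (-0.05)(0.31275) = 0.346125
(I − A)⁻¹ = adj(I−A) / det(I−A) ≈
  [   1.4496     0.0780     0.1755     0.1835]
  [   1.0249     1.4453     0.7519     0.9917]
  [   0.8407     0.7627     1.7161     1.0531]
  [   0.9036     0.4074     0.9166     1.6988]
First solve x = (I − A)⁻¹ d = adj(I−A)·d / det(I−A); in particular x_3 = (0.29100·1000 + 0.26400·875 + 0.59400·325 + 0.36450·975) / 0.346125 = 1070.4375 / 0.346125 ≈ 3092.6327.
Intermediate flow from 3 to 3: z_33 = a_33 · x_3 = 0.05 × 1070.4375 / 0.346125 = 53.521875 / 0.346125 ≈ 154.63.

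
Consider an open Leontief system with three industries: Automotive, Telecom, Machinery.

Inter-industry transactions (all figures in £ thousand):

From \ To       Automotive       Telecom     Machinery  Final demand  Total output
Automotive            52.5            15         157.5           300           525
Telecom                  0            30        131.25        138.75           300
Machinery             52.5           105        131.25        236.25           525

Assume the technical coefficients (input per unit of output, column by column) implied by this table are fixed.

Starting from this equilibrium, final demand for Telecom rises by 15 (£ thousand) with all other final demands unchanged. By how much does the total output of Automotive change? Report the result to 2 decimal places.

Technical coefficients a_ij = z_ij / X_j:
  a_AA = 52.5/525 = 0.10, a_TA = 0/525 = 0.00, a_MA = 52.5/525 = 0.10
  a_AT = 15/300 = 0.05, a_TT = 30/300 = 0.10, a_MT = 105/300 = 0.35
  a_AM = 157.5/525 = 0.30, a_TM = 131.25/525 = 0.25, a_MM = 131.25/525 = 0.25
I − A =
  [   0.90    -0.05    -0.30]
  [   0.00     0.90    -0.25]
  [  -0.10    -0.35     0.75]
Cofactors of I−A, C_ij = (−1)^(i+j)·(minor ij) (rows/columns in the sector order above):
  C_11 = (0.90)(0.75) − (-0.25)(-0.35) = 0.5875
  C_12 = −[(0.00)(0.75) − (-0.25)(-0.10)] = 0.0250
  C_13 = (0.00)(-0.35) − (0.90)(-0.10) = 0.0900
  C_21 = −[(-0.05)(0.75) − (-0.30)(-0.35)] = 0.1425
  C_22 = (0.90)(0.75) − (-0.30)(-0.10) = 0.6450
  C_23 = −[(0.90)(-0.35) − (-0.05)(-0.10)] = 0.3200
  C_31 = (-0.05)(-0.25) − (-0.30)(0.90) = 0.2825
  C_32 = −[(0.90)(-0.25) − (-0.30)(0.00)] = 0.2250
  C_33 = (0.90)(0.90) − (-0.05)(0.00) = 0.8100
det(I−A) = Σ_j (I−A)_1j·C_1j = (0.90)(0.5875) + (-0.05)(0.0250) + (-0.30)(0.0900) = 0.5005
adj(I−A) = Cᵀ =
  [ 0.5875   0.1425   0.2825]
  [ 0.0250   0.6450   0.2250]
  [ 0.0900   0.3200   0.8100]
(I − A)⁻¹ = adj(I−A) / det(I−A) ≈
  [   1.1738     0.2847     0.5644]
  [   0.0500     1.2887     0.4496]
  [   0.1798     0.6394     1.6184]
Δx = (I − A)⁻¹ Δd with Δd having +15 in the Telecom component and 0 elsewhere.
So Δx_A = L_AT · (+15), where L_AT = adj(I−A)_AT / det(I−A) = 0.1425 / 0.5005.
Δx_A = 0.1425 × (+15) / 0.5005 = 2.1375 / 0.5005 ≈ 4.27.

Δx_A = 4.27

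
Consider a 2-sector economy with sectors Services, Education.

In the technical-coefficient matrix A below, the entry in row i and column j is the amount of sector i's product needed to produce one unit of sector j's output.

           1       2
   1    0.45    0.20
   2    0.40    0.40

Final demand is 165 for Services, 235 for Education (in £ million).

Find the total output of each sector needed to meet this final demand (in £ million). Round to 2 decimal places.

I − A =
  [   0.55    -0.20]
  [  -0.40     0.60]
det(I−A) = (0.55)(0.60) − (-0.20)(-0.40) = 0.2500
adj(I−A) = [[0.60, 0.20], [0.40, 0.55]]
(I − A)⁻¹ = adj(I−A) / det(I−A) ≈
  [   2.4000     0.8000]
  [   1.6000     2.2000]
x = (I − A)⁻¹ d = adj(I−A)·d / det(I−A), with det(I−A) = 0.2500:
  x_1 = (0.60·165 + 0.20·235) / 0.2500 = 146.00 / 0.2500 = 584.00
  x_2 = (0.40·165 + 0.55·235) / 0.2500 = 195.25 / 0.2500 = 781.00

x_1 = 584.00, x_2 = 781.00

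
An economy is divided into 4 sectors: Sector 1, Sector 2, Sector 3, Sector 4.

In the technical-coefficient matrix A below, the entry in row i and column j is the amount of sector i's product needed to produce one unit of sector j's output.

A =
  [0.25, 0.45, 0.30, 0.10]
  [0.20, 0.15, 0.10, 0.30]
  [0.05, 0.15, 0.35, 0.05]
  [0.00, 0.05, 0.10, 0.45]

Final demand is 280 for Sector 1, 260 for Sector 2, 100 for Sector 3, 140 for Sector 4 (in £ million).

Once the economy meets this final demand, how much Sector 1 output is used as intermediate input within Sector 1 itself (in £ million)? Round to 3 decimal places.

I − A =
  [   0.75    -0.45    -0.30    -0.10]
  [  -0.20     0.85    -0.10    -0.30]
  [  -0.05    -0.15     0.65    -0.05]
  [   0.00    -0.05    -0.10     0.55]
Compute the cofactors C_ij = (−1)^(i+j)·(3×3 minor ij) of I−A; the adjugate is their transpose:
adj(I−A) = Cᵀ =
  [ 0.276875   0.188875   0.183000   0.170000]
  [ 0.074750   0.255625   0.098750   0.162000]
  [ 0.039625   0.076375   0.288875   0.075125]
  [ 0.014000   0.037125   0.061500   0.320625]
det(I−A) = Σ_j (I−A)_1j·C_1j = (0.75)(0.276875) + (-0.45)(0.074750) + (-0.30)(0.039625) + (-0.10)(0.014000) = 0.16073125
(I − A)⁻¹ = adj(I−A) / det(I−A) ≈
  [   1.7226     1.1751     1.1385     1.0577]
  [   0.4651     1.5904     0.6144     1.0079]
  [   0.2465     0.4752     1.7973     0.4674]
  [   0.0871     0.2310     0.3826     1.9948]
First solve x = (I − A)⁻¹ d = adj(I−A)·d / det(I−A); in particular x_1 = (0.276875·280 + 0.188875·260 + 0.183000·100 + 0.170000·140) / 0.16073125 = 168.7325 / 0.16073125 ≈ 1049.78030.
Intermediate flow from 1 to 1: z_11 = a_11 · x_1 = 0.25 × 168.7325 / 0.16073125 = 42.183125 / 0.16073125 ≈ 262.445.

z_11 = 262.445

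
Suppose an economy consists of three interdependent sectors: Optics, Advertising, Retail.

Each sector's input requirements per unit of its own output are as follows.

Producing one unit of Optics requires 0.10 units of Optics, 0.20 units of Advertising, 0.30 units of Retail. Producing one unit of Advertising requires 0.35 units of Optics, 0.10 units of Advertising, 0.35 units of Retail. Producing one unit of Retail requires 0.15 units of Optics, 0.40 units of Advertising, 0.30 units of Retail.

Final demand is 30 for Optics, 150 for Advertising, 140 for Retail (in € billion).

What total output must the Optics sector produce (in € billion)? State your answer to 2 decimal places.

x_1 = 327.17

I − A =
  [   0.90    -0.35    -0.15]
  [  -0.20     0.90    -0.40]
  [  -0.30    -0.35     0.70]
Cofactors of I−A, C_ij = (−1)^(i+j)·(minor ij) (rows/columns in the sector order above):
  C_11 = (0.90)(0.70) − (-0.40)(-0.35) = 0.4900
  C_12 = −[(-0.20)(0.70) − (-0.40)(-0.30)] = 0.2600
  C_13 = (-0.20)(-0.35) − (0.90)(-0.30) = 0.3400
  C_21 = −[(-0.35)(0.70) − (-0.15)(-0.35)] = 0.2975
  C_22 = (0.90)(0.70) − (-0.15)(-0.30) = 0.5850
  C_23 = −[(0.90)(-0.35) − (-0.35)(-0.30)] = 0.4200
  C_31 = (-0.35)(-0.40) − (-0.15)(0.90) = 0.2750
  C_32 = −[(0.90)(-0.40) − (-0.15)(-0.20)] = 0.3900
  C_33 = (0.90)(0.90) − (-0.35)(-0.20) = 0.7400
det(I−A) = Σ_j (I−A)_1j·C_1j = (0.90)(0.4900) + (-0.35)(0.2600) + (-0.15)(0.3400) = 0.2990
adj(I−A) = Cᵀ =
  [ 0.4900   0.2975   0.2750]
  [ 0.2600   0.5850   0.3900]
  [ 0.3400   0.4200   0.7400]
(I − A)⁻¹ = adj(I−A) / det(I−A) ≈
  [   1.6388     0.9950     0.9197]
  [   0.8696     1.9565     1.3043]
  [   1.1371     1.4047     2.4749]
x = (I − A)⁻¹ d = adj(I−A)·d / det(I−A), with det(I−A) = 0.2990:
  x_1 = (0.4900·30 + 0.2975·150 + 0.2750·140) / 0.2990 = 97.825 / 0.2990 ≈ 327.17
  x_2 = (0.2600·30 + 0.5850·150 + 0.3900·140) / 0.2990 = 150.15 / 0.2990 ≈ 502.17
  x_3 = (0.3400·30 + 0.4200·150 + 0.7400·140) / 0.2990 = 176.80 / 0.2990 ≈ 591.30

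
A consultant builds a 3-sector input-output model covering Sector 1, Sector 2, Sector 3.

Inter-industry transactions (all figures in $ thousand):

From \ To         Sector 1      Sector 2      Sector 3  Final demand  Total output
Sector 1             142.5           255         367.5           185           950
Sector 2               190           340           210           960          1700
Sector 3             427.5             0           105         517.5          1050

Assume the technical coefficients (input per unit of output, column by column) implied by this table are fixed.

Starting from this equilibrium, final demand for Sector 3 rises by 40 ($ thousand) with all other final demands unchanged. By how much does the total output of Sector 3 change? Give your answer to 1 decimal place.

Δx_3 = 58.4

Technical coefficients a_ij = z_ij / X_j:
  a_11 = 142.5/950 = 0.15, a_21 = 190/950 = 0.20, a_31 = 427.5/950 = 0.45
  a_12 = 255/1700 = 0.15, a_22 = 340/1700 = 0.20, a_32 = 0/1700 = 0.00
  a_13 = 367.5/1050 = 0.35, a_23 = 210/1050 = 0.20, a_33 = 105/1050 = 0.10
I − A =
  [   0.85    -0.15    -0.35]
  [  -0.20     0.80    -0.20]
  [  -0.45     0.00     0.90]
Cofactors of I−A, C_ij = (−1)^(i+j)·(minor ij) (rows/columns in the sector order above):
  C_11 = (0.80)(0.90) − (-0.20)(0.00) = 0.7200
  C_12 = −[(-0.20)(0.90) − (-0.20)(-0.45)] = 0.2700
  C_13 = (-0.20)(0.00) − (0.80)(-0.45) = 0.3600
  C_21 = −[(-0.15)(0.90) − (-0.35)(0.00)] = 0.1350
  C_22 = (0.85)(0.90) − (-0.35)(-0.45) = 0.6075
  C_23 = −[(0.85)(0.00) − (-0.15)(-0.45)] = 0.0675
  C_31 = (-0.15)(-0.20) − (-0.35)(0.80) = 0.3100
  C_32 = −[(0.85)(-0.20) − (-0.35)(-0.20)] = 0.2400
  C_33 = (0.85)(0.80) − (-0.15)(-0.20) = 0.6500
det(I−A) = Σ_j (I−A)_1j·C_1j = (0.85)(0.7200) + (-0.15)(0.2700) + (-0.35)(0.3600) = 0.4455
adj(I−A) = Cᵀ =
  [ 0.7200   0.1350   0.3100]
  [ 0.2700   0.6075   0.2400]
  [ 0.3600   0.0675   0.6500]
(I − A)⁻¹ = adj(I−A) / det(I−A) ≈
  [   1.6162     0.3030     0.6958]
  [   0.6061     1.3636     0.5387]
  [   0.8081     0.1515     1.4590]
Δx = (I − A)⁻¹ Δd with Δd having +40 in the Sector 3 component and 0 elsewhere.
So Δx_3 = L_33 · (+40), where L_33 = adj(I−A)_33 / det(I−A) = 0.6500 / 0.4455.
Δx_3 = 0.6500 × (+40) / 0.4455 = 26.00 / 0.4455 ≈ 58.4.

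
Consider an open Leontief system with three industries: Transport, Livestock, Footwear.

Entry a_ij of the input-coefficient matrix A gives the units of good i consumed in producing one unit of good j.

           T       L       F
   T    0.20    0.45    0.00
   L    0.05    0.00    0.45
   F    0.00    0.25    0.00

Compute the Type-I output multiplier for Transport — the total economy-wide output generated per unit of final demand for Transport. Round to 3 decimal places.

I − A =
  [   0.80    -0.45     0.00]
  [  -0.05     1.00    -0.45]
  [   0.00    -0.25     1.00]
Cofactors of I−A, C_ij = (−1)^(i+j)·(minor ij) (rows/columns in the sector order above):
  C_11 = (1.00)(1.00) − (-0.45)(-0.25) = 0.8875
  C_12 = −[(-0.05)(1.00) − (-0.45)(0.00)] = 0.0500
  C_13 = (-0.05)(-0.25) − (1.00)(0.00) = 0.0125
  C_21 = −[(-0.45)(1.00) − (0.00)(-0.25)] = 0.4500
  C_22 = (0.80)(1.00) − (0.00)(0.00) = 0.8000
  C_23 = −[(0.80)(-0.25) − (-0.45)(0.00)] = 0.2000
  C_31 = (-0.45)(-0.45) − (0.00)(1.00) = 0.2025
  C_32 = −[(0.80)(-0.45) − (0.00)(-0.05)] = 0.3600
  C_33 = (0.80)(1.00) − (-0.45)(-0.05) = 0.7775
det(I−A) = Σ_j (I−A)_1j·C_1j = (0.80)(0.8875) + (-0.45)(0.0500) + (0.00)(0.0125) = 0.6875
adj(I−A) = Cᵀ =
  [ 0.8875   0.4500   0.2025]
  [ 0.0500   0.8000   0.3600]
  [ 0.0125   0.2000   0.7775]
(I − A)⁻¹ = adj(I−A) / det(I−A) ≈
  [   1.2909     0.6545     0.2945]
  [   0.0727     1.1636     0.5236]
  [   0.0182     0.2909     1.1309]
The output multiplier for sector j is the column-j sum of the Leontief inverse (I − A)⁻¹ = adj(I−A) / det(I−A).
Column T of adj(I−A): (0.8875, 0.0500, 0.0125); det(I−A) = 0.6875.
m_T = (0.8875 + 0.0500 + 0.0125) / 0.6875 = 0.95 / 0.6875 ≈ 1.382.

m_T = 1.382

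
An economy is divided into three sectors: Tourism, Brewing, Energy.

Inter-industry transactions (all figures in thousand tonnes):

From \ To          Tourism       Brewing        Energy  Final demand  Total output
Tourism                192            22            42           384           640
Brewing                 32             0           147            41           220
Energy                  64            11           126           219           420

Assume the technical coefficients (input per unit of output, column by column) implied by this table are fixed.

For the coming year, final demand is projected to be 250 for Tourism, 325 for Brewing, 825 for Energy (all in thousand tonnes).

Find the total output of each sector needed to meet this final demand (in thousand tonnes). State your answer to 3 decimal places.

x_1 = 665.309, x_2 = 824.647, x_3 = 1332.519

Technical coefficients a_ij = z_ij / X_j:
  a_11 = 192/640 = 0.30, a_21 = 32/640 = 0.05, a_31 = 64/640 = 0.10
  a_12 = 22/220 = 0.10, a_22 = 0/220 = 0.00, a_32 = 11/220 = 0.05
  a_13 = 42/420 = 0.10, a_23 = 147/420 = 0.35, a_33 = 126/420 = 0.30
I − A =
  [   0.70    -0.10    -0.10]
  [  -0.05     1.00    -0.35]
  [  -0.10    -0.05     0.70]
Cofactors of I−A, C_ij = (−1)^(i+j)·(minor ij) (rows/columns in the sector order above):
  C_11 = (1.00)(0.70) − (-0.35)(-0.05) = 0.6825
  C_12 = −[(-0.05)(0.70) − (-0.35)(-0.10)] = 0.0700
  C_13 = (-0.05)(-0.05) − (1.00)(-0.10) = 0.1025
  C_21 = −[(-0.10)(0.70) − (-0.10)(-0.05)] = 0.0750
  C_22 = (0.70)(0.70) − (-0.10)(-0.10) = 0.4800
  C_23 = −[(0.70)(-0.05) − (-0.10)(-0.10)] = 0.0450
  C_31 = (-0.10)(-0.35) − (-0.10)(1.00) = 0.1350
  C_32 = −[(0.70)(-0.35) − (-0.10)(-0.05)] = 0.2500
  C_33 = (0.70)(1.00) − (-0.10)(-0.05) = 0.6950
det(I−A) = Σ_j (I−A)_1j·C_1j = (0.70)(0.6825) + (-0.10)(0.0700) + (-0.10)(0.1025) = 0.4605
adj(I−A) = Cᵀ =
  [ 0.6825   0.0750   0.1350]
  [ 0.0700   0.4800   0.2500]
  [ 0.1025   0.0450   0.6950]
(I − A)⁻¹ = adj(I−A) / det(I−A) ≈
  [   1.4821     0.1629     0.2932]
  [   0.1520     1.0423     0.5429]
  [   0.2226     0.0977     1.5092]
x = (I − A)⁻¹ d = adj(I−A)·d / det(I−A), with det(I−A) = 0.4605:
  x_1 = (0.6825·250 + 0.0750·325 + 0.1350·825) / 0.4605 = 306.375 / 0.4605 ≈ 665.309
  x_2 = (0.0700·250 + 0.4800·325 + 0.2500·825) / 0.4605 = 379.75 / 0.4605 ≈ 824.647
  x_3 = (0.1025·250 + 0.0450·325 + 0.6950·825) / 0.4605 = 613.625 / 0.4605 ≈ 1332.519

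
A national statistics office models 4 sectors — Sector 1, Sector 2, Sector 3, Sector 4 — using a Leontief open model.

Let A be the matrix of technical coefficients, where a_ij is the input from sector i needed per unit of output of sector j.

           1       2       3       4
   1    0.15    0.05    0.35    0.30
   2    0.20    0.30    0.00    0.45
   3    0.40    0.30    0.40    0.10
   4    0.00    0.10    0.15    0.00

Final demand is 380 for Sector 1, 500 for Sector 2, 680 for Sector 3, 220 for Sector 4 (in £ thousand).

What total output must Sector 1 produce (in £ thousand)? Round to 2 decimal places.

x_1 = 2662.27

I − A =
  [   0.85    -0.05    -0.35    -0.30]
  [  -0.20     0.70     0.00    -0.45]
  [  -0.40    -0.30     0.60    -0.10]
  [   0.00    -0.10    -0.15     1.00]
Compute the cofactors C_ij = (−1)^(i+j)·(3×3 minor ij) of I−A; the adjugate is their transpose:
adj(I−A) = Cᵀ =
  [ 0.362250   0.169250   0.264125   0.211250]
  [ 0.144000   0.339250   0.136375   0.209500]
  [ 0.324000   0.295500   0.540750   0.284250]
  [ 0.063000   0.078250   0.094750   0.232000]
det(I−A) = Σ_j (I−A)_1j·C_1j = (0.85)(0.362250) + (-0.05)(0.144000) + (-0.35)(0.324000) + (-0.30)(0.063000) = 0.1684125
(I − A)⁻¹ = adj(I−A) / det(I−A) ≈
  [   2.1510     1.0050     1.5683     1.2544]
  [   0.8550     2.0144     0.8098     1.2440]
  [   1.9238     1.7546     3.2109     1.6878]
  [   0.3741     0.4646     0.5626     1.3776]
x = (I − A)⁻¹ d = adj(I−A)·d / det(I−A), with det(I−A) = 0.1684125:
  x_1 = (0.362250·380 + 0.169250·500 + 0.264125·680 + 0.211250·220) / 0.1684125 = 448.36 / 0.1684125 ≈ 2662.27
  x_2 = (0.144000·380 + 0.339250·500 + 0.136375·680 + 0.209500·220) / 0.1684125 = 363.17 / 0.1684125 ≈ 2156.43
  x_3 = (0.324000·380 + 0.295500·500 + 0.540750·680 + 0.284250·220) / 0.1684125 = 701.115 / 0.1684125 ≈ 4163.08
  x_4 = (0.063000·380 + 0.078250·500 + 0.094750·680 + 0.232000·220) / 0.1684125 = 178.535 / 0.1684125 ≈ 1060.11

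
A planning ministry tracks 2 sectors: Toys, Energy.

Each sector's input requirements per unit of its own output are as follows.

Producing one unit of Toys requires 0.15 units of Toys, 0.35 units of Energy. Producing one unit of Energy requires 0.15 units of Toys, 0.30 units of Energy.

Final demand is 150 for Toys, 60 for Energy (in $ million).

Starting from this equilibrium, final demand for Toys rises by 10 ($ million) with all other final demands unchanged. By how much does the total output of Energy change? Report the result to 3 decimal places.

I − A =
  [   0.85    -0.15]
  [  -0.35     0.70]
det(I−A) = (0.85)(0.70) − (-0.15)(-0.35) = 0.5425
adj(I−A) = [[0.70, 0.15], [0.35, 0.85]]
(I − A)⁻¹ = adj(I−A) / det(I−A) ≈
  [   1.2903     0.2765]
  [   0.6452     1.5668]
Δx = (I − A)⁻¹ Δd with Δd having +10 in the Toys component and 0 elsewhere.
So Δx_E = L_ET · (+10), where L_ET = adj(I−A)_ET / det(I−A) = 0.35 / 0.5425.
Δx_E = 0.35 × (+10) / 0.5425 = 3.50 / 0.5425 ≈ 6.452.

Δx_E = 6.452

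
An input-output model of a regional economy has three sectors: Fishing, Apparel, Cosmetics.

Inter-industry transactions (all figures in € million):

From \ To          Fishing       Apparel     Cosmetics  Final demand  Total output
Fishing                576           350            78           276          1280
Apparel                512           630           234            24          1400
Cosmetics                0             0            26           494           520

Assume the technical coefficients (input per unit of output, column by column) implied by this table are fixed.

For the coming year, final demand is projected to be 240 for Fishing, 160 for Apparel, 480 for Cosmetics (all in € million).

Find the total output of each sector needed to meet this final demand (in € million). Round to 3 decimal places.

Technical coefficients a_ij = z_ij / X_j:
  a_FF = 576/1280 = 0.45, a_AF = 512/1280 = 0.40, a_CF = 0/1280 = 0.00
  a_FA = 350/1400 = 0.25, a_AA = 630/1400 = 0.45, a_CA = 0/1400 = 0.00
  a_FC = 78/520 = 0.15, a_AC = 234/520 = 0.45, a_CC = 26/520 = 0.05
I − A =
  [   0.55    -0.25    -0.15]
  [  -0.40     0.55    -0.45]
  [   0.00     0.00     0.95]
Cofactors of I−A, C_ij = (−1)^(i+j)·(minor ij) (rows/columns in the sector order above):
  C_11 = (0.55)(0.95) − (-0.45)(0.00) = 0.5225
  C_12 = −[(-0.40)(0.95) − (-0.45)(0.00)] = 0.3800
  C_13 = (-0.40)(0.00) − (0.55)(0.00) = 0.0000
  C_21 = −[(-0.25)(0.95) − (-0.15)(0.00)] = 0.2375
  C_22 = (0.55)(0.95) − (-0.15)(0.00) = 0.5225
  C_23 = −[(0.55)(0.00) − (-0.25)(0.00)] = 0.0000
  C_31 = (-0.25)(-0.45) − (-0.15)(0.55) = 0.1950
  C_32 = −[(0.55)(-0.45) − (-0.15)(-0.40)] = 0.3075
  C_33 = (0.55)(0.55) − (-0.25)(-0.40) = 0.2025
det(I−A) = Σ_j (I−A)_1j·C_1j = (0.55)(0.5225) + (-0.25)(0.3800) + (-0.15)(0.0000) = 0.192375
adj(I−A) = Cᵀ =
  [ 0.5225   0.2375   0.1950]
  [ 0.3800   0.5225   0.3075]
  [ 0.0000   0.0000   0.2025]
(I − A)⁻¹ = adj(I−A) / det(I−A) ≈
  [   2.7160     1.2346     1.0136]
  [   1.9753     2.7160     1.5984]
  [   0.0000     0.0000     1.0526]
x = (I − A)⁻¹ d = adj(I−A)·d / det(I−A), with det(I−A) = 0.192375:
  x_F = (0.5225·240 + 0.2375·160 + 0.1950·480) / 0.192375 = 257.00 / 0.192375 ≈ 1335.932
  x_A = (0.3800·240 + 0.5225·160 + 0.3075·480) / 0.192375 = 322.40 / 0.192375 ≈ 1675.893
  x_C = (0.0000·240 + 0.0000·160 + 0.2025·480) / 0.192375 = 97.20 / 0.192375 ≈ 505.263

x_F = 1335.932, x_A = 1675.893, x_C = 505.263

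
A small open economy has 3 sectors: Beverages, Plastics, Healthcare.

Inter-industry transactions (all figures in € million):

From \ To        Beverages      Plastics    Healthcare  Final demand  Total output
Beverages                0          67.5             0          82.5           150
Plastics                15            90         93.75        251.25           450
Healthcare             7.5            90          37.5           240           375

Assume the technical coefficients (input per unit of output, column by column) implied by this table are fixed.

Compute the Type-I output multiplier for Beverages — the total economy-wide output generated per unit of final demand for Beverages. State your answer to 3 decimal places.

Technical coefficients a_ij = z_ij / X_j:
  a_11 = 0/150 = 0.00, a_21 = 15/150 = 0.10, a_31 = 7.5/150 = 0.05
  a_12 = 67.5/450 = 0.15, a_22 = 90/450 = 0.20, a_32 = 90/450 = 0.20
  a_13 = 0/375 = 0.00, a_23 = 93.75/375 = 0.25, a_33 = 37.5/375 = 0.10
I − A =
  [   1.00    -0.15     0.00]
  [  -0.10     0.80    -0.25]
  [  -0.05    -0.20     0.90]
Cofactors of I−A, C_ij = (−1)^(i+j)·(minor ij) (rows/columns in the sector order above):
  C_11 = (0.80)(0.90) − (-0.25)(-0.20) = 0.6700
  C_12 = −[(-0.10)(0.90) − (-0.25)(-0.05)] = 0.1025
  C_13 = (-0.10)(-0.20) − (0.80)(-0.05) = 0.0600
  C_21 = −[(-0.15)(0.90) − (0.00)(-0.20)] = 0.1350
  C_22 = (1.00)(0.90) − (0.00)(-0.05) = 0.9000
  C_23 = −[(1.00)(-0.20) − (-0.15)(-0.05)] = 0.2075
  C_31 = (-0.15)(-0.25) − (0.00)(0.80) = 0.0375
  C_32 = −[(1.00)(-0.25) − (0.00)(-0.10)] = 0.2500
  C_33 = (1.00)(0.80) − (-0.15)(-0.10) = 0.7850
det(I−A) = Σ_j (I−A)_1j·C_1j = (1.00)(0.6700) + (-0.15)(0.1025) + (0.00)(0.0600) = 0.654625
adj(I−A) = Cᵀ =
  [ 0.6700   0.1350   0.0375]
  [ 0.1025   0.9000   0.2500]
  [ 0.0600   0.2075   0.7850]
(I − A)⁻¹ = adj(I−A) / det(I−A) ≈
  [   1.0235     0.2062     0.0573]
  [   0.1566     1.3748     0.3819]
  [   0.0917     0.3170     1.1992]
The output multiplier for sector j is the column-j sum of the Leontief inverse (I − A)⁻¹ = adj(I−A) / det(I−A).
Column 1 of adj(I−A): (0.6700, 0.1025, 0.0600); det(I−A) = 0.654625.
m_1 = (0.6700 + 0.1025 + 0.0600) / 0.654625 = 0.8325 / 0.654625 ≈ 1.272.

m_1 = 1.272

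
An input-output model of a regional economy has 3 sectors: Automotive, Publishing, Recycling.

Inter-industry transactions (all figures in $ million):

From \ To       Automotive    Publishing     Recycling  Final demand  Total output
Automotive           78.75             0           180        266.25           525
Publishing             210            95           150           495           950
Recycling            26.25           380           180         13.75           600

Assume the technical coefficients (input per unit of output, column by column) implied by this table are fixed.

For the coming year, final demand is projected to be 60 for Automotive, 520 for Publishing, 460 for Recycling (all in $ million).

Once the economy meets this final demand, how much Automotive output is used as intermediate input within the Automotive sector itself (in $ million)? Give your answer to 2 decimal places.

Technical coefficients a_ij = z_ij / X_j:
  a_AA = 78.75/525 = 0.15, a_PA = 210/525 = 0.40, a_RA = 26.25/525 = 0.05
  a_AP = 0/950 = 0.00, a_PP = 95/950 = 0.10, a_RP = 380/950 = 0.40
  a_AR = 180/600 = 0.30, a_PR = 150/600 = 0.25, a_RR = 180/600 = 0.30
I − A =
  [   0.85     0.00    -0.30]
  [  -0.40     0.90    -0.25]
  [  -0.05    -0.40     0.70]
Cofactors of I−A, C_ij = (−1)^(i+j)·(minor ij) (rows/columns in the sector order above):
  C_11 = (0.90)(0.70) − (-0.25)(-0.40) = 0.5300
  C_12 = −[(-0.40)(0.70) − (-0.25)(-0.05)] = 0.2925
  C_13 = (-0.40)(-0.40) − (0.90)(-0.05) = 0.2050
  C_21 = −[(0.00)(0.70) − (-0.30)(-0.40)] = 0.1200
  C_22 = (0.85)(0.70) − (-0.30)(-0.05) = 0.5800
  C_23 = −[(0.85)(-0.40) − (0.00)(-0.05)] = 0.3400
  C_31 = (0.00)(-0.25) − (-0.30)(0.90) = 0.2700
  C_32 = −[(0.85)(-0.25) − (-0.30)(-0.40)] = 0.3325
  C_33 = (0.85)(0.90) − (0.00)(-0.40) = 0.7650
det(I−A) = Σ_j (I−A)_1j·C_1j = (0.85)(0.5300) + (0.00)(0.2925) + (-0.30)(0.2050) = 0.3890
adj(I−A) = Cᵀ =
  [ 0.5300   0.1200   0.2700]
  [ 0.2925   0.5800   0.3325]
  [ 0.2050   0.3400   0.7650]
(I − A)⁻¹ = adj(I−A) / det(I−A) ≈
  [   1.3625     0.3085     0.6941]
  [   0.7519     1.4910     0.8548]
  [   0.5270     0.8740     1.9666]
First solve x = (I − A)⁻¹ d = adj(I−A)·d / det(I−A); in particular x_A = (0.5300·60 + 0.1200·520 + 0.2700·460) / 0.3890 = 218.40 / 0.3890 ≈ 561.4396.
Intermediate flow from A to A: z_AA = a_AA · x_A = 0.15 × 218.40 / 0.3890 = 32.76 / 0.3890 ≈ 84.22.

z_AA = 84.22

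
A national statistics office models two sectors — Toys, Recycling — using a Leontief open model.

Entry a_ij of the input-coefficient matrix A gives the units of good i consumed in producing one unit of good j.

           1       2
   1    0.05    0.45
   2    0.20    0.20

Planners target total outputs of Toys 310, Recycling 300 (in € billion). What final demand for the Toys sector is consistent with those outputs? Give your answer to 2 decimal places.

d_1 = 159.50

I − A =
  [   0.95    -0.45]
  [  -0.20     0.80]
d = (I − A) x:
  d_1 = (+0.95)·310 + (-0.45)·300 = 159.50
  d_2 = (-0.20)·310 + (+0.80)·300 = 178.00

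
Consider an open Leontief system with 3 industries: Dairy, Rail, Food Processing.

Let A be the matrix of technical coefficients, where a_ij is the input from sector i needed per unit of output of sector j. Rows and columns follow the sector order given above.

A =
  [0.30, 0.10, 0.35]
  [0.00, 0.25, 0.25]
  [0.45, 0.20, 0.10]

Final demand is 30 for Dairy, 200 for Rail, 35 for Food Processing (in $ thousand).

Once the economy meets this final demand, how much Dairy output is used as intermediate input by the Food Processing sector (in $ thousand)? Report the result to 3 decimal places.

I − A =
  [   0.70    -0.10    -0.35]
  [   0.00     0.75    -0.25]
  [  -0.45    -0.20     0.90]
Cofactors of I−A, C_ij = (−1)^(i+j)·(minor ij) (rows/columns in the sector order above):
  C_11 = (0.75)(0.90) − (-0.25)(-0.20) = 0.6250
  C_12 = −[(0.00)(0.90) − (-0.25)(-0.45)] = 0.1125
  C_13 = (0.00)(-0.20) − (0.75)(-0.45) = 0.3375
  C_21 = −[(-0.10)(0.90) − (-0.35)(-0.20)] = 0.1600
  C_22 = (0.70)(0.90) − (-0.35)(-0.45) = 0.4725
  C_23 = −[(0.70)(-0.20) − (-0.10)(-0.45)] = 0.1850
  C_31 = (-0.10)(-0.25) − (-0.35)(0.75) = 0.2875
  C_32 = −[(0.70)(-0.25) − (-0.35)(0.00)] = 0.1750
  C_33 = (0.70)(0.75) − (-0.10)(0.00) = 0.5250
det(I−A) = Σ_j (I−A)_1j·C_1j = (0.70)(0.6250) + (-0.10)(0.1125) + (-0.35)(0.3375) = 0.308125
adj(I−A) = Cᵀ =
  [ 0.6250   0.1600   0.2875]
  [ 0.1125   0.4725   0.1750]
  [ 0.3375   0.1850   0.5250]
(I − A)⁻¹ = adj(I−A) / det(I−A) ≈
  [   2.0284     0.5193     0.9331]
  [   0.3651     1.5335     0.5680]
  [   1.0953     0.6004     1.7039]
First solve x = (I − A)⁻¹ d = adj(I−A)·d / det(I−A); in particular x_3 = (0.3375·30 + 0.1850·200 + 0.5250·35) / 0.308125 = 65.50 / 0.308125 ≈ 212.57606.
Intermediate flow from 1 to 3: z_13 = a_13 · x_3 = 0.35 × 65.50 / 0.308125 = 22.925 / 0.308125 ≈ 74.402.

z_13 = 74.402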